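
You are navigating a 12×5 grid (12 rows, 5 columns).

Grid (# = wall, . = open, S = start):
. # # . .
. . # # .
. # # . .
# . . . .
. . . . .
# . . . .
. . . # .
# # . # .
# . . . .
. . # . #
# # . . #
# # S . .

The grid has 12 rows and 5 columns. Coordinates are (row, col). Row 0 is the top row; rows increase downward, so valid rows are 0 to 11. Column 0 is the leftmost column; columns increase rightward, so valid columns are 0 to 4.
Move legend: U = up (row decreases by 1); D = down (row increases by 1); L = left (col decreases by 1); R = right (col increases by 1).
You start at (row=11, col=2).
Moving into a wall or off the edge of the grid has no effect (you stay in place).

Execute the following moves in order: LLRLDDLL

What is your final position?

Start: (row=11, col=2)
  L (left): blocked, stay at (row=11, col=2)
  L (left): blocked, stay at (row=11, col=2)
  R (right): (row=11, col=2) -> (row=11, col=3)
  L (left): (row=11, col=3) -> (row=11, col=2)
  D (down): blocked, stay at (row=11, col=2)
  D (down): blocked, stay at (row=11, col=2)
  L (left): blocked, stay at (row=11, col=2)
  L (left): blocked, stay at (row=11, col=2)
Final: (row=11, col=2)

Answer: Final position: (row=11, col=2)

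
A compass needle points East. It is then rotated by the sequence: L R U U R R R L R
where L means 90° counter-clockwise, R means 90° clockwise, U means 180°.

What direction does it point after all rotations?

Start: East
  L (left (90° counter-clockwise)) -> North
  R (right (90° clockwise)) -> East
  U (U-turn (180°)) -> West
  U (U-turn (180°)) -> East
  R (right (90° clockwise)) -> South
  R (right (90° clockwise)) -> West
  R (right (90° clockwise)) -> North
  L (left (90° counter-clockwise)) -> West
  R (right (90° clockwise)) -> North
Final: North

Answer: Final heading: North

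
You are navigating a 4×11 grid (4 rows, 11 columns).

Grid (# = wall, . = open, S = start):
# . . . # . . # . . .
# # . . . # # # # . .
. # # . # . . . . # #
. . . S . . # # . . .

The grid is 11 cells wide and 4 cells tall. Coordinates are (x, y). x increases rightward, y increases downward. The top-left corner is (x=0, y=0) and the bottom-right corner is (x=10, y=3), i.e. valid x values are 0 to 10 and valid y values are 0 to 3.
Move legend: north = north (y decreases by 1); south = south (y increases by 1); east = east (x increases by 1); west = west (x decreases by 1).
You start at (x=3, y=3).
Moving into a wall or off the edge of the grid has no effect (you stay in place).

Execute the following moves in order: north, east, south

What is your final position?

Answer: Final position: (x=3, y=3)

Derivation:
Start: (x=3, y=3)
  north (north): (x=3, y=3) -> (x=3, y=2)
  east (east): blocked, stay at (x=3, y=2)
  south (south): (x=3, y=2) -> (x=3, y=3)
Final: (x=3, y=3)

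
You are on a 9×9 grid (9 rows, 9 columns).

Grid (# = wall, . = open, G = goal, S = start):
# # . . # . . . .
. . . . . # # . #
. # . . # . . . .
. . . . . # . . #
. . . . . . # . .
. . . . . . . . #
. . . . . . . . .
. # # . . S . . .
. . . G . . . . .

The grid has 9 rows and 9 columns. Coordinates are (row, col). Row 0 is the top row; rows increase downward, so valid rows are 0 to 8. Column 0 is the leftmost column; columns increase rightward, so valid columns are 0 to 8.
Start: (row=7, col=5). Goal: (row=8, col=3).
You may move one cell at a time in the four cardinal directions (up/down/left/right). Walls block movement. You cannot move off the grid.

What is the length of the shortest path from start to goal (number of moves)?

Answer: Shortest path length: 3

Derivation:
BFS from (row=7, col=5) until reaching (row=8, col=3):
  Distance 0: (row=7, col=5)
  Distance 1: (row=6, col=5), (row=7, col=4), (row=7, col=6), (row=8, col=5)
  Distance 2: (row=5, col=5), (row=6, col=4), (row=6, col=6), (row=7, col=3), (row=7, col=7), (row=8, col=4), (row=8, col=6)
  Distance 3: (row=4, col=5), (row=5, col=4), (row=5, col=6), (row=6, col=3), (row=6, col=7), (row=7, col=8), (row=8, col=3), (row=8, col=7)  <- goal reached here
One shortest path (3 moves): (row=7, col=5) -> (row=7, col=4) -> (row=7, col=3) -> (row=8, col=3)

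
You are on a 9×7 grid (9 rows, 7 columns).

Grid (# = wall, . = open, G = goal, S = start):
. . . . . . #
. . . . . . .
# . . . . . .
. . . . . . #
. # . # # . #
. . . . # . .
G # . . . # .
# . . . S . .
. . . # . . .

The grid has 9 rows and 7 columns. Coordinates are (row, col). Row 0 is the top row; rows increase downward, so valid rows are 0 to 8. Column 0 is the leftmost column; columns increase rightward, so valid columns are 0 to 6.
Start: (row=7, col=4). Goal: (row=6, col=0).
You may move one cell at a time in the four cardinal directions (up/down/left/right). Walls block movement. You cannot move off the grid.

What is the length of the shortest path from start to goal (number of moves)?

BFS from (row=7, col=4) until reaching (row=6, col=0):
  Distance 0: (row=7, col=4)
  Distance 1: (row=6, col=4), (row=7, col=3), (row=7, col=5), (row=8, col=4)
  Distance 2: (row=6, col=3), (row=7, col=2), (row=7, col=6), (row=8, col=5)
  Distance 3: (row=5, col=3), (row=6, col=2), (row=6, col=6), (row=7, col=1), (row=8, col=2), (row=8, col=6)
  Distance 4: (row=5, col=2), (row=5, col=6), (row=8, col=1)
  Distance 5: (row=4, col=2), (row=5, col=1), (row=5, col=5), (row=8, col=0)
  Distance 6: (row=3, col=2), (row=4, col=5), (row=5, col=0)
  Distance 7: (row=2, col=2), (row=3, col=1), (row=3, col=3), (row=3, col=5), (row=4, col=0), (row=6, col=0)  <- goal reached here
One shortest path (7 moves): (row=7, col=4) -> (row=7, col=3) -> (row=7, col=2) -> (row=6, col=2) -> (row=5, col=2) -> (row=5, col=1) -> (row=5, col=0) -> (row=6, col=0)

Answer: Shortest path length: 7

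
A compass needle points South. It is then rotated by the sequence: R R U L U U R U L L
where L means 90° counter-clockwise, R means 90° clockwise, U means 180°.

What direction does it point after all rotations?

Start: South
  R (right (90° clockwise)) -> West
  R (right (90° clockwise)) -> North
  U (U-turn (180°)) -> South
  L (left (90° counter-clockwise)) -> East
  U (U-turn (180°)) -> West
  U (U-turn (180°)) -> East
  R (right (90° clockwise)) -> South
  U (U-turn (180°)) -> North
  L (left (90° counter-clockwise)) -> West
  L (left (90° counter-clockwise)) -> South
Final: South

Answer: Final heading: South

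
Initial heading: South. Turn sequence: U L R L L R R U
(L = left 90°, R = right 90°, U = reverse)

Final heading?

Answer: Final heading: South

Derivation:
Start: South
  U (U-turn (180°)) -> North
  L (left (90° counter-clockwise)) -> West
  R (right (90° clockwise)) -> North
  L (left (90° counter-clockwise)) -> West
  L (left (90° counter-clockwise)) -> South
  R (right (90° clockwise)) -> West
  R (right (90° clockwise)) -> North
  U (U-turn (180°)) -> South
Final: South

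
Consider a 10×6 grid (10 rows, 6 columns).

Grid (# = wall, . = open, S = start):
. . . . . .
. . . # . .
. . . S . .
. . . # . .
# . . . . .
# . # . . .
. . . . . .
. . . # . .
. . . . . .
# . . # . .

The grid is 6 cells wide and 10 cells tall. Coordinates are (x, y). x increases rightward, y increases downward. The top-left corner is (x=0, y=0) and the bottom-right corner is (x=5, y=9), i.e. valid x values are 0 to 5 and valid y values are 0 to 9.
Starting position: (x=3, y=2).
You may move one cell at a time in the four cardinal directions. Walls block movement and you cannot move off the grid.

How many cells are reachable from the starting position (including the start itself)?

Answer: Reachable cells: 52

Derivation:
BFS flood-fill from (x=3, y=2):
  Distance 0: (x=3, y=2)
  Distance 1: (x=2, y=2), (x=4, y=2)
  Distance 2: (x=2, y=1), (x=4, y=1), (x=1, y=2), (x=5, y=2), (x=2, y=3), (x=4, y=3)
  Distance 3: (x=2, y=0), (x=4, y=0), (x=1, y=1), (x=5, y=1), (x=0, y=2), (x=1, y=3), (x=5, y=3), (x=2, y=4), (x=4, y=4)
  Distance 4: (x=1, y=0), (x=3, y=0), (x=5, y=0), (x=0, y=1), (x=0, y=3), (x=1, y=4), (x=3, y=4), (x=5, y=4), (x=4, y=5)
  Distance 5: (x=0, y=0), (x=1, y=5), (x=3, y=5), (x=5, y=5), (x=4, y=6)
  Distance 6: (x=1, y=6), (x=3, y=6), (x=5, y=6), (x=4, y=7)
  Distance 7: (x=0, y=6), (x=2, y=6), (x=1, y=7), (x=5, y=7), (x=4, y=8)
  Distance 8: (x=0, y=7), (x=2, y=7), (x=1, y=8), (x=3, y=8), (x=5, y=8), (x=4, y=9)
  Distance 9: (x=0, y=8), (x=2, y=8), (x=1, y=9), (x=5, y=9)
  Distance 10: (x=2, y=9)
Total reachable: 52 (grid has 52 open cells total)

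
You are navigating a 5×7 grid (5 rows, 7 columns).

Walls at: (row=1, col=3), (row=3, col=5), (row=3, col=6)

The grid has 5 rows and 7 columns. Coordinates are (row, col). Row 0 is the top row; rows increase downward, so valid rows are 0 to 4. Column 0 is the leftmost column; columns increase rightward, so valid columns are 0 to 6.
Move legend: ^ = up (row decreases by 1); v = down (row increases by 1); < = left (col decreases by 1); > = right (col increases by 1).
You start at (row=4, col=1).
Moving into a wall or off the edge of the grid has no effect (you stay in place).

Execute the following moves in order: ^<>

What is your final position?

Start: (row=4, col=1)
  ^ (up): (row=4, col=1) -> (row=3, col=1)
  < (left): (row=3, col=1) -> (row=3, col=0)
  > (right): (row=3, col=0) -> (row=3, col=1)
Final: (row=3, col=1)

Answer: Final position: (row=3, col=1)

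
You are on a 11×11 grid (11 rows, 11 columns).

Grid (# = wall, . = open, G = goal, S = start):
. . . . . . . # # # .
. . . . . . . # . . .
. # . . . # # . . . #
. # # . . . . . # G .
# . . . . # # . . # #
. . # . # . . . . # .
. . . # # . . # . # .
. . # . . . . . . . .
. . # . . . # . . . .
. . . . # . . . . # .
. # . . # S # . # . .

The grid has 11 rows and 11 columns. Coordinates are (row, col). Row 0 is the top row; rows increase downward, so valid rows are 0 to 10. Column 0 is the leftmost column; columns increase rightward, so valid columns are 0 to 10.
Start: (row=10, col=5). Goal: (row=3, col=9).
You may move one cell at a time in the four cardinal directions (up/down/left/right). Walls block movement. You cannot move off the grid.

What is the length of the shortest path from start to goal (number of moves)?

BFS from (row=10, col=5) until reaching (row=3, col=9):
  Distance 0: (row=10, col=5)
  Distance 1: (row=9, col=5)
  Distance 2: (row=8, col=5), (row=9, col=6)
  Distance 3: (row=7, col=5), (row=8, col=4), (row=9, col=7)
  Distance 4: (row=6, col=5), (row=7, col=4), (row=7, col=6), (row=8, col=3), (row=8, col=7), (row=9, col=8), (row=10, col=7)
  Distance 5: (row=5, col=5), (row=6, col=6), (row=7, col=3), (row=7, col=7), (row=8, col=8), (row=9, col=3)
  Distance 6: (row=5, col=6), (row=7, col=8), (row=8, col=9), (row=9, col=2), (row=10, col=3)
  Distance 7: (row=5, col=7), (row=6, col=8), (row=7, col=9), (row=8, col=10), (row=9, col=1), (row=10, col=2)
  Distance 8: (row=4, col=7), (row=5, col=8), (row=7, col=10), (row=8, col=1), (row=9, col=0), (row=9, col=10)
  Distance 9: (row=3, col=7), (row=4, col=8), (row=6, col=10), (row=7, col=1), (row=8, col=0), (row=10, col=0), (row=10, col=10)
  Distance 10: (row=2, col=7), (row=3, col=6), (row=5, col=10), (row=6, col=1), (row=7, col=0), (row=10, col=9)
  Distance 11: (row=2, col=8), (row=3, col=5), (row=5, col=1), (row=6, col=0), (row=6, col=2)
  Distance 12: (row=1, col=8), (row=2, col=9), (row=3, col=4), (row=4, col=1), (row=5, col=0)
  Distance 13: (row=1, col=9), (row=2, col=4), (row=3, col=3), (row=3, col=9), (row=4, col=2), (row=4, col=4)  <- goal reached here
One shortest path (13 moves): (row=10, col=5) -> (row=9, col=5) -> (row=8, col=5) -> (row=7, col=5) -> (row=7, col=6) -> (row=6, col=6) -> (row=5, col=6) -> (row=5, col=7) -> (row=4, col=7) -> (row=3, col=7) -> (row=2, col=7) -> (row=2, col=8) -> (row=2, col=9) -> (row=3, col=9)

Answer: Shortest path length: 13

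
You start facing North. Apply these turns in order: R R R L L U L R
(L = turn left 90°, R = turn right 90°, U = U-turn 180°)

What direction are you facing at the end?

Answer: Final heading: West

Derivation:
Start: North
  R (right (90° clockwise)) -> East
  R (right (90° clockwise)) -> South
  R (right (90° clockwise)) -> West
  L (left (90° counter-clockwise)) -> South
  L (left (90° counter-clockwise)) -> East
  U (U-turn (180°)) -> West
  L (left (90° counter-clockwise)) -> South
  R (right (90° clockwise)) -> West
Final: West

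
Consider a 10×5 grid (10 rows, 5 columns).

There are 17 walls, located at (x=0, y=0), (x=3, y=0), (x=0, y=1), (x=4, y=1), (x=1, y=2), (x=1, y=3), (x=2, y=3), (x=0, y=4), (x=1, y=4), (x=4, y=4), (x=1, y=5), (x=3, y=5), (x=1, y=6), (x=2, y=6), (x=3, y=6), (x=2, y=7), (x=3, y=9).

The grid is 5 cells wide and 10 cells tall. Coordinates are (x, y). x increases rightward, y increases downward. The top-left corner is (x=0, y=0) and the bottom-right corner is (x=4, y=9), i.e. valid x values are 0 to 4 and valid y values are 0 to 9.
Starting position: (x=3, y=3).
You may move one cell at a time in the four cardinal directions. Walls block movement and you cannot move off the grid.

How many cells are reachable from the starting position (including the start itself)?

BFS flood-fill from (x=3, y=3):
  Distance 0: (x=3, y=3)
  Distance 1: (x=3, y=2), (x=4, y=3), (x=3, y=4)
  Distance 2: (x=3, y=1), (x=2, y=2), (x=4, y=2), (x=2, y=4)
  Distance 3: (x=2, y=1), (x=2, y=5)
  Distance 4: (x=2, y=0), (x=1, y=1)
  Distance 5: (x=1, y=0)
Total reachable: 13 (grid has 33 open cells total)

Answer: Reachable cells: 13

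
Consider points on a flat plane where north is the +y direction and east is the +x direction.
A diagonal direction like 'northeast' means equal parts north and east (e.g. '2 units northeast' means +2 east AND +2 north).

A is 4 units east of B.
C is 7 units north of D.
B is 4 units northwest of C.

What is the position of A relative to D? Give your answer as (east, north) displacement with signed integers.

Place D at the origin (east=0, north=0).
  C is 7 units north of D: delta (east=+0, north=+7); C at (east=0, north=7).
  B is 4 units northwest of C: delta (east=-4, north=+4); B at (east=-4, north=11).
  A is 4 units east of B: delta (east=+4, north=+0); A at (east=0, north=11).
Therefore A relative to D: (east=0, north=11).

Answer: A is at (east=0, north=11) relative to D.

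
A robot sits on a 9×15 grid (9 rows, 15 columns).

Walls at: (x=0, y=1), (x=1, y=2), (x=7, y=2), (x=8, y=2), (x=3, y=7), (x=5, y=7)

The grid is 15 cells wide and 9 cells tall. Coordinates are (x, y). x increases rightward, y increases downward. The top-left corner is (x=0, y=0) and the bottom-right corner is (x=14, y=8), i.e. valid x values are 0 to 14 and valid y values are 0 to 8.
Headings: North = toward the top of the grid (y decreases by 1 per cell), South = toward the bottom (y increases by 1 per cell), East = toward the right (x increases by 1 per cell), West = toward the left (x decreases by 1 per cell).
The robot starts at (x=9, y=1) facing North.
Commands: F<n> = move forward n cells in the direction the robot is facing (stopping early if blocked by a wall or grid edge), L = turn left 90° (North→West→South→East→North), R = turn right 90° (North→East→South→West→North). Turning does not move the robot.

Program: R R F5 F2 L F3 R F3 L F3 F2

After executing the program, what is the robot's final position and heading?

Answer: Final position: (x=14, y=8), facing East

Derivation:
Start: (x=9, y=1), facing North
  R: turn right, now facing East
  R: turn right, now facing South
  F5: move forward 5, now at (x=9, y=6)
  F2: move forward 2, now at (x=9, y=8)
  L: turn left, now facing East
  F3: move forward 3, now at (x=12, y=8)
  R: turn right, now facing South
  F3: move forward 0/3 (blocked), now at (x=12, y=8)
  L: turn left, now facing East
  F3: move forward 2/3 (blocked), now at (x=14, y=8)
  F2: move forward 0/2 (blocked), now at (x=14, y=8)
Final: (x=14, y=8), facing East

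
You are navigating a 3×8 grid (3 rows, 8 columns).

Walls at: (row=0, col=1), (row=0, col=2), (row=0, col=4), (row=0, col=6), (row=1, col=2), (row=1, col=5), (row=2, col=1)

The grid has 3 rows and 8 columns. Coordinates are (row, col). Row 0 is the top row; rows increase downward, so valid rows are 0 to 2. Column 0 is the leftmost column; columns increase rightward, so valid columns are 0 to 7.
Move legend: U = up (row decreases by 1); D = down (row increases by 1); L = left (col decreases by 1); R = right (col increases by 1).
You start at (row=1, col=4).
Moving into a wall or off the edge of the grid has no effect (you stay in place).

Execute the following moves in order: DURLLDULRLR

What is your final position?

Answer: Final position: (row=1, col=4)

Derivation:
Start: (row=1, col=4)
  D (down): (row=1, col=4) -> (row=2, col=4)
  U (up): (row=2, col=4) -> (row=1, col=4)
  R (right): blocked, stay at (row=1, col=4)
  L (left): (row=1, col=4) -> (row=1, col=3)
  L (left): blocked, stay at (row=1, col=3)
  D (down): (row=1, col=3) -> (row=2, col=3)
  U (up): (row=2, col=3) -> (row=1, col=3)
  L (left): blocked, stay at (row=1, col=3)
  R (right): (row=1, col=3) -> (row=1, col=4)
  L (left): (row=1, col=4) -> (row=1, col=3)
  R (right): (row=1, col=3) -> (row=1, col=4)
Final: (row=1, col=4)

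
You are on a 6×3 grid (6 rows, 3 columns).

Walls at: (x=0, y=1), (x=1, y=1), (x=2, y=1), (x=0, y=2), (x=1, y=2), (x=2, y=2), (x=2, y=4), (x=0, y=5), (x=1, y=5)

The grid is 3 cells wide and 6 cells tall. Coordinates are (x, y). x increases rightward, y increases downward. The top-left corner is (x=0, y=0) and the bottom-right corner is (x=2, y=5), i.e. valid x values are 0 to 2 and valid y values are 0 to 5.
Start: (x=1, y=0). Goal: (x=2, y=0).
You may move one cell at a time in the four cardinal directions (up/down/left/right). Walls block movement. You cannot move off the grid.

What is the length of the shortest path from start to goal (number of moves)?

BFS from (x=1, y=0) until reaching (x=2, y=0):
  Distance 0: (x=1, y=0)
  Distance 1: (x=0, y=0), (x=2, y=0)  <- goal reached here
One shortest path (1 moves): (x=1, y=0) -> (x=2, y=0)

Answer: Shortest path length: 1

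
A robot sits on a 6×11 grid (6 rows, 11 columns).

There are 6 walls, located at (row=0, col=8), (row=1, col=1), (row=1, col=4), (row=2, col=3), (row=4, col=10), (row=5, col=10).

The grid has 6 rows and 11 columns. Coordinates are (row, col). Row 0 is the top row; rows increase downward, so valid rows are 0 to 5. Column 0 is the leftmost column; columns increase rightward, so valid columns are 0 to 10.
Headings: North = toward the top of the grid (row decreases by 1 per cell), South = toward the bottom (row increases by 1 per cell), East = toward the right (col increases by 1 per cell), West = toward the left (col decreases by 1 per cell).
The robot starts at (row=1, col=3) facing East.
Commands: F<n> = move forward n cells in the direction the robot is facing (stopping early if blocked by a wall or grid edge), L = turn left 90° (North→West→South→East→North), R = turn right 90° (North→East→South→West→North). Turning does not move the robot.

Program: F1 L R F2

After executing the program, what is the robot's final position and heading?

Start: (row=1, col=3), facing East
  F1: move forward 0/1 (blocked), now at (row=1, col=3)
  L: turn left, now facing North
  R: turn right, now facing East
  F2: move forward 0/2 (blocked), now at (row=1, col=3)
Final: (row=1, col=3), facing East

Answer: Final position: (row=1, col=3), facing East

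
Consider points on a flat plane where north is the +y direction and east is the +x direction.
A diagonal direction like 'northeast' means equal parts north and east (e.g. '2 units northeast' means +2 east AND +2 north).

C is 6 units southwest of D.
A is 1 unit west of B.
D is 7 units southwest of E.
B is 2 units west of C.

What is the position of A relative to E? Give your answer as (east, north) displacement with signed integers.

Place E at the origin (east=0, north=0).
  D is 7 units southwest of E: delta (east=-7, north=-7); D at (east=-7, north=-7).
  C is 6 units southwest of D: delta (east=-6, north=-6); C at (east=-13, north=-13).
  B is 2 units west of C: delta (east=-2, north=+0); B at (east=-15, north=-13).
  A is 1 unit west of B: delta (east=-1, north=+0); A at (east=-16, north=-13).
Therefore A relative to E: (east=-16, north=-13).

Answer: A is at (east=-16, north=-13) relative to E.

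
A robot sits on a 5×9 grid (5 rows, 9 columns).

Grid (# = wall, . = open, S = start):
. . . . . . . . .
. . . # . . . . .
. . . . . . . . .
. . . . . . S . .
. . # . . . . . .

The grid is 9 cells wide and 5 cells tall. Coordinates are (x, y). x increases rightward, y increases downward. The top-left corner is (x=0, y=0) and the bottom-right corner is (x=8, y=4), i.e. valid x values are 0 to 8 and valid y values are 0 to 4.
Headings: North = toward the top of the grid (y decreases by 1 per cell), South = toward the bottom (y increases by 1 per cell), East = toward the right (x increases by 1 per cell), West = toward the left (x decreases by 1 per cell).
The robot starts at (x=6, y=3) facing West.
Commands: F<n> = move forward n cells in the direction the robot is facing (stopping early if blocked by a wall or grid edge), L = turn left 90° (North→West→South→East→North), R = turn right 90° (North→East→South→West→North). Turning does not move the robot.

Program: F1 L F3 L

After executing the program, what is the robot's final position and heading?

Start: (x=6, y=3), facing West
  F1: move forward 1, now at (x=5, y=3)
  L: turn left, now facing South
  F3: move forward 1/3 (blocked), now at (x=5, y=4)
  L: turn left, now facing East
Final: (x=5, y=4), facing East

Answer: Final position: (x=5, y=4), facing East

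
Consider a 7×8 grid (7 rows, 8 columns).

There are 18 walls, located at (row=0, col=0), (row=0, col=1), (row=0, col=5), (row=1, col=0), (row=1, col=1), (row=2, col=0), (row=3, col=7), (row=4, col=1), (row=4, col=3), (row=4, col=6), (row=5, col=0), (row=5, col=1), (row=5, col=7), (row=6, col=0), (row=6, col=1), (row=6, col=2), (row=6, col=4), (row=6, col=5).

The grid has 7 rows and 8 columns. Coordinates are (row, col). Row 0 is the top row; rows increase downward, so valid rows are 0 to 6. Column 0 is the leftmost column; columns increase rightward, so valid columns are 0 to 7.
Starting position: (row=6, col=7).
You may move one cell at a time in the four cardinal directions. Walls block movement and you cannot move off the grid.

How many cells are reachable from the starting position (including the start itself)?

BFS flood-fill from (row=6, col=7):
  Distance 0: (row=6, col=7)
  Distance 1: (row=6, col=6)
  Distance 2: (row=5, col=6)
  Distance 3: (row=5, col=5)
  Distance 4: (row=4, col=5), (row=5, col=4)
  Distance 5: (row=3, col=5), (row=4, col=4), (row=5, col=3)
  Distance 6: (row=2, col=5), (row=3, col=4), (row=3, col=6), (row=5, col=2), (row=6, col=3)
  Distance 7: (row=1, col=5), (row=2, col=4), (row=2, col=6), (row=3, col=3), (row=4, col=2)
  Distance 8: (row=1, col=4), (row=1, col=6), (row=2, col=3), (row=2, col=7), (row=3, col=2)
  Distance 9: (row=0, col=4), (row=0, col=6), (row=1, col=3), (row=1, col=7), (row=2, col=2), (row=3, col=1)
  Distance 10: (row=0, col=3), (row=0, col=7), (row=1, col=2), (row=2, col=1), (row=3, col=0)
  Distance 11: (row=0, col=2), (row=4, col=0)
Total reachable: 37 (grid has 38 open cells total)

Answer: Reachable cells: 37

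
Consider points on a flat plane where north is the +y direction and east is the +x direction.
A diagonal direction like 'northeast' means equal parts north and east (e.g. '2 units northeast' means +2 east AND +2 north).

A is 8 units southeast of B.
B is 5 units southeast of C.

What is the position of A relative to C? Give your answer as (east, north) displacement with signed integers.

Place C at the origin (east=0, north=0).
  B is 5 units southeast of C: delta (east=+5, north=-5); B at (east=5, north=-5).
  A is 8 units southeast of B: delta (east=+8, north=-8); A at (east=13, north=-13).
Therefore A relative to C: (east=13, north=-13).

Answer: A is at (east=13, north=-13) relative to C.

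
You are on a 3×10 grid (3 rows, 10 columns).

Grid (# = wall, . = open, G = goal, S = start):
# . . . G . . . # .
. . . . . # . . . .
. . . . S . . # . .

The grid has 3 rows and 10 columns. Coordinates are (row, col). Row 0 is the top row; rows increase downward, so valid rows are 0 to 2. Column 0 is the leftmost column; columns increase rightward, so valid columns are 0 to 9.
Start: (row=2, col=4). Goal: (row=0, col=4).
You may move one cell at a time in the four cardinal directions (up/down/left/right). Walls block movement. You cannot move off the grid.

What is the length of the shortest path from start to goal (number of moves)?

BFS from (row=2, col=4) until reaching (row=0, col=4):
  Distance 0: (row=2, col=4)
  Distance 1: (row=1, col=4), (row=2, col=3), (row=2, col=5)
  Distance 2: (row=0, col=4), (row=1, col=3), (row=2, col=2), (row=2, col=6)  <- goal reached here
One shortest path (2 moves): (row=2, col=4) -> (row=1, col=4) -> (row=0, col=4)

Answer: Shortest path length: 2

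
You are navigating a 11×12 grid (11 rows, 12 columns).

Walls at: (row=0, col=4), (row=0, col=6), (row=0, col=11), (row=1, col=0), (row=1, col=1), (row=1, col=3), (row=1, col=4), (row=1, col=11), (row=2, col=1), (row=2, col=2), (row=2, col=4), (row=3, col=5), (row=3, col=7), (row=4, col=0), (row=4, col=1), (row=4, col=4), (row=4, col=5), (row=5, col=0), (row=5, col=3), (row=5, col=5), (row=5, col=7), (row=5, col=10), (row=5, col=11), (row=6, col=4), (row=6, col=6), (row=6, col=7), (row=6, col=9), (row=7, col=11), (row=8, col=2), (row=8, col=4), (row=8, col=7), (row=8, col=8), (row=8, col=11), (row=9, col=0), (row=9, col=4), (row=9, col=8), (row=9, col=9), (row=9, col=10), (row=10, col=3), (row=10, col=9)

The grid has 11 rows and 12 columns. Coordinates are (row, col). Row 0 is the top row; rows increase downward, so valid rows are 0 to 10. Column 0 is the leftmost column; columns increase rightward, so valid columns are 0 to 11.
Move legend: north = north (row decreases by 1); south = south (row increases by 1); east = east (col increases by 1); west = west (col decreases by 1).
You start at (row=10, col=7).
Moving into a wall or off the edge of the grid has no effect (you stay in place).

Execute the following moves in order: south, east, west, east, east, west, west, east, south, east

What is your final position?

Answer: Final position: (row=10, col=8)

Derivation:
Start: (row=10, col=7)
  south (south): blocked, stay at (row=10, col=7)
  east (east): (row=10, col=7) -> (row=10, col=8)
  west (west): (row=10, col=8) -> (row=10, col=7)
  east (east): (row=10, col=7) -> (row=10, col=8)
  east (east): blocked, stay at (row=10, col=8)
  west (west): (row=10, col=8) -> (row=10, col=7)
  west (west): (row=10, col=7) -> (row=10, col=6)
  east (east): (row=10, col=6) -> (row=10, col=7)
  south (south): blocked, stay at (row=10, col=7)
  east (east): (row=10, col=7) -> (row=10, col=8)
Final: (row=10, col=8)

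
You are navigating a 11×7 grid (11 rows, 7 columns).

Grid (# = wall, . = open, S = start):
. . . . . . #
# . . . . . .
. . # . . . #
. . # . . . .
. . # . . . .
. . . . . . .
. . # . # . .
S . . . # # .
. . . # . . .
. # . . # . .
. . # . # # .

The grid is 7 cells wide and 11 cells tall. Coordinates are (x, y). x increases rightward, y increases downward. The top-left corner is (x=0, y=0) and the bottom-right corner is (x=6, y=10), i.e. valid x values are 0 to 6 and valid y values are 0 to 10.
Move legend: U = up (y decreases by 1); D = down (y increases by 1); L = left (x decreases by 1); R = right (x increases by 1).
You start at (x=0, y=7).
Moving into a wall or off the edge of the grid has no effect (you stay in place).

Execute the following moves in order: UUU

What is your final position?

Start: (x=0, y=7)
  U (up): (x=0, y=7) -> (x=0, y=6)
  U (up): (x=0, y=6) -> (x=0, y=5)
  U (up): (x=0, y=5) -> (x=0, y=4)
Final: (x=0, y=4)

Answer: Final position: (x=0, y=4)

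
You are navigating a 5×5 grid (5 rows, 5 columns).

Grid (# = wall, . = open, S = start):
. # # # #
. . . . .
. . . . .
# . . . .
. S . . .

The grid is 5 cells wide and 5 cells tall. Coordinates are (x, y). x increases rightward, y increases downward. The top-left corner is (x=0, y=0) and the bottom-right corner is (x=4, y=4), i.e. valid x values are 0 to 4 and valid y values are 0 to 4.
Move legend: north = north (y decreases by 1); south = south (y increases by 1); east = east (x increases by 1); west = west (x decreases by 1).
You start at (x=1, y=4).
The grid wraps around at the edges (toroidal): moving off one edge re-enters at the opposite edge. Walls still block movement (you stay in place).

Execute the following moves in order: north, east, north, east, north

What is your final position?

Start: (x=1, y=4)
  north (north): (x=1, y=4) -> (x=1, y=3)
  east (east): (x=1, y=3) -> (x=2, y=3)
  north (north): (x=2, y=3) -> (x=2, y=2)
  east (east): (x=2, y=2) -> (x=3, y=2)
  north (north): (x=3, y=2) -> (x=3, y=1)
Final: (x=3, y=1)

Answer: Final position: (x=3, y=1)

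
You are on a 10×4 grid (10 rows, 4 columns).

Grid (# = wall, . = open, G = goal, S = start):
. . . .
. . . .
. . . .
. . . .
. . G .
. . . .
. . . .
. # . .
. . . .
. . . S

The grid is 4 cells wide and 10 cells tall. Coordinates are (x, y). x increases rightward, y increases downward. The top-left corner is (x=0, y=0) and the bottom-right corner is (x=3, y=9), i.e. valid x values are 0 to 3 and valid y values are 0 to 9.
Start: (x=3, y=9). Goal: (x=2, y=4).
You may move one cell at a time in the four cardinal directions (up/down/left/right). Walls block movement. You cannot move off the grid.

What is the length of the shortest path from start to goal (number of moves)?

Answer: Shortest path length: 6

Derivation:
BFS from (x=3, y=9) until reaching (x=2, y=4):
  Distance 0: (x=3, y=9)
  Distance 1: (x=3, y=8), (x=2, y=9)
  Distance 2: (x=3, y=7), (x=2, y=8), (x=1, y=9)
  Distance 3: (x=3, y=6), (x=2, y=7), (x=1, y=8), (x=0, y=9)
  Distance 4: (x=3, y=5), (x=2, y=6), (x=0, y=8)
  Distance 5: (x=3, y=4), (x=2, y=5), (x=1, y=6), (x=0, y=7)
  Distance 6: (x=3, y=3), (x=2, y=4), (x=1, y=5), (x=0, y=6)  <- goal reached here
One shortest path (6 moves): (x=3, y=9) -> (x=2, y=9) -> (x=2, y=8) -> (x=2, y=7) -> (x=2, y=6) -> (x=2, y=5) -> (x=2, y=4)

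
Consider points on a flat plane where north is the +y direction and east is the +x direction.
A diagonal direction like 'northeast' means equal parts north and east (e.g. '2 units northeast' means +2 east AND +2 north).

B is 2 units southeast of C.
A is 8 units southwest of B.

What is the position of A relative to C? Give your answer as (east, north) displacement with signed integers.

Place C at the origin (east=0, north=0).
  B is 2 units southeast of C: delta (east=+2, north=-2); B at (east=2, north=-2).
  A is 8 units southwest of B: delta (east=-8, north=-8); A at (east=-6, north=-10).
Therefore A relative to C: (east=-6, north=-10).

Answer: A is at (east=-6, north=-10) relative to C.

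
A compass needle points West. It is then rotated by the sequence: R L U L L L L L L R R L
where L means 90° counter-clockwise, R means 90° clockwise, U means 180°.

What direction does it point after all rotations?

Answer: Final heading: North

Derivation:
Start: West
  R (right (90° clockwise)) -> North
  L (left (90° counter-clockwise)) -> West
  U (U-turn (180°)) -> East
  L (left (90° counter-clockwise)) -> North
  L (left (90° counter-clockwise)) -> West
  L (left (90° counter-clockwise)) -> South
  L (left (90° counter-clockwise)) -> East
  L (left (90° counter-clockwise)) -> North
  L (left (90° counter-clockwise)) -> West
  R (right (90° clockwise)) -> North
  R (right (90° clockwise)) -> East
  L (left (90° counter-clockwise)) -> North
Final: North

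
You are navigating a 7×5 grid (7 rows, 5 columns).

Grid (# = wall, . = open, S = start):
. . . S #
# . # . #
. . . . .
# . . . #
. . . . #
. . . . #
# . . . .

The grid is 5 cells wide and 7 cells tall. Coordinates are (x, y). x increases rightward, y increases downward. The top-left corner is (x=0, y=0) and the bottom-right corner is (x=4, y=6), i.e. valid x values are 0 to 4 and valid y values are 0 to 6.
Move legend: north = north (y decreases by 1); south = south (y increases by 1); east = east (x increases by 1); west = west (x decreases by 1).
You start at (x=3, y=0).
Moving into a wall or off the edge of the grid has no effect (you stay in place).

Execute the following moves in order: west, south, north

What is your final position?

Answer: Final position: (x=2, y=0)

Derivation:
Start: (x=3, y=0)
  west (west): (x=3, y=0) -> (x=2, y=0)
  south (south): blocked, stay at (x=2, y=0)
  north (north): blocked, stay at (x=2, y=0)
Final: (x=2, y=0)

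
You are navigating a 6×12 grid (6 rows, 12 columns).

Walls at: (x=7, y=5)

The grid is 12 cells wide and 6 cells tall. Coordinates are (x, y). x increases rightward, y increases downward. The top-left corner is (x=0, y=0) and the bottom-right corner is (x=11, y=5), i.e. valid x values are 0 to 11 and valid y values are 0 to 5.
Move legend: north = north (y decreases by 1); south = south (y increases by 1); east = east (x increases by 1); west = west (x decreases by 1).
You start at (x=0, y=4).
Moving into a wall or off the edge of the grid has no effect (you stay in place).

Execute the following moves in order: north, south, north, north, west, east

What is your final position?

Start: (x=0, y=4)
  north (north): (x=0, y=4) -> (x=0, y=3)
  south (south): (x=0, y=3) -> (x=0, y=4)
  north (north): (x=0, y=4) -> (x=0, y=3)
  north (north): (x=0, y=3) -> (x=0, y=2)
  west (west): blocked, stay at (x=0, y=2)
  east (east): (x=0, y=2) -> (x=1, y=2)
Final: (x=1, y=2)

Answer: Final position: (x=1, y=2)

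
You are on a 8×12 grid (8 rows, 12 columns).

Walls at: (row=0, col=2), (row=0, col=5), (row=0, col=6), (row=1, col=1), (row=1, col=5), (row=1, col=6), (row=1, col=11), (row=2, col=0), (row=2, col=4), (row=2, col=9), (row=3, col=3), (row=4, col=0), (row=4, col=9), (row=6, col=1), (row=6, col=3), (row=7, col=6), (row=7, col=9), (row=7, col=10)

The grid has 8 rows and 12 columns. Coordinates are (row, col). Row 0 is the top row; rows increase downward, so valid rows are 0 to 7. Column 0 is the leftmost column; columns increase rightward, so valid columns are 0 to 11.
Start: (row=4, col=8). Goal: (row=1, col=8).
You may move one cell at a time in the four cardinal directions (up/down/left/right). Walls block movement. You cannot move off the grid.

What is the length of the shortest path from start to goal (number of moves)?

BFS from (row=4, col=8) until reaching (row=1, col=8):
  Distance 0: (row=4, col=8)
  Distance 1: (row=3, col=8), (row=4, col=7), (row=5, col=8)
  Distance 2: (row=2, col=8), (row=3, col=7), (row=3, col=9), (row=4, col=6), (row=5, col=7), (row=5, col=9), (row=6, col=8)
  Distance 3: (row=1, col=8), (row=2, col=7), (row=3, col=6), (row=3, col=10), (row=4, col=5), (row=5, col=6), (row=5, col=10), (row=6, col=7), (row=6, col=9), (row=7, col=8)  <- goal reached here
One shortest path (3 moves): (row=4, col=8) -> (row=3, col=8) -> (row=2, col=8) -> (row=1, col=8)

Answer: Shortest path length: 3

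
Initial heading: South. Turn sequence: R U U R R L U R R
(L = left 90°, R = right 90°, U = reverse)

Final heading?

Start: South
  R (right (90° clockwise)) -> West
  U (U-turn (180°)) -> East
  U (U-turn (180°)) -> West
  R (right (90° clockwise)) -> North
  R (right (90° clockwise)) -> East
  L (left (90° counter-clockwise)) -> North
  U (U-turn (180°)) -> South
  R (right (90° clockwise)) -> West
  R (right (90° clockwise)) -> North
Final: North

Answer: Final heading: North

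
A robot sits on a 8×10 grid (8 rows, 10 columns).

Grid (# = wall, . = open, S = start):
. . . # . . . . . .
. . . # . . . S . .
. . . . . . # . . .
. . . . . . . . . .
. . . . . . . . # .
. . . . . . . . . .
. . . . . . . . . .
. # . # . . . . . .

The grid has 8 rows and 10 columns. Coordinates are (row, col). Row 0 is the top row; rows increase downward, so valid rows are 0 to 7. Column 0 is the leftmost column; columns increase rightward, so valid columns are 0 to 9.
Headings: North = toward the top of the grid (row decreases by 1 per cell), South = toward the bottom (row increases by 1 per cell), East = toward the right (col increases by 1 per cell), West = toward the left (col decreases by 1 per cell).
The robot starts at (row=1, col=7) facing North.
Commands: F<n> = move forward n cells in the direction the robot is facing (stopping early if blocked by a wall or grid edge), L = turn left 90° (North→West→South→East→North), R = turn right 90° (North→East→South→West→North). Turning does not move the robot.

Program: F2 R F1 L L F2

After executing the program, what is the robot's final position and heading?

Answer: Final position: (row=0, col=6), facing West

Derivation:
Start: (row=1, col=7), facing North
  F2: move forward 1/2 (blocked), now at (row=0, col=7)
  R: turn right, now facing East
  F1: move forward 1, now at (row=0, col=8)
  L: turn left, now facing North
  L: turn left, now facing West
  F2: move forward 2, now at (row=0, col=6)
Final: (row=0, col=6), facing West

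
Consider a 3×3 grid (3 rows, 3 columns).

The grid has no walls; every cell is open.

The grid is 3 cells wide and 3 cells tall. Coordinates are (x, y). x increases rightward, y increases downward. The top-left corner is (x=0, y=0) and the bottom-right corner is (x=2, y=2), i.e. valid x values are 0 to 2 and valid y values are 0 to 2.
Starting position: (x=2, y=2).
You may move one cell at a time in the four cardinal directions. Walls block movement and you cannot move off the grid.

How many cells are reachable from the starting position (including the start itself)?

Answer: Reachable cells: 9

Derivation:
BFS flood-fill from (x=2, y=2):
  Distance 0: (x=2, y=2)
  Distance 1: (x=2, y=1), (x=1, y=2)
  Distance 2: (x=2, y=0), (x=1, y=1), (x=0, y=2)
  Distance 3: (x=1, y=0), (x=0, y=1)
  Distance 4: (x=0, y=0)
Total reachable: 9 (grid has 9 open cells total)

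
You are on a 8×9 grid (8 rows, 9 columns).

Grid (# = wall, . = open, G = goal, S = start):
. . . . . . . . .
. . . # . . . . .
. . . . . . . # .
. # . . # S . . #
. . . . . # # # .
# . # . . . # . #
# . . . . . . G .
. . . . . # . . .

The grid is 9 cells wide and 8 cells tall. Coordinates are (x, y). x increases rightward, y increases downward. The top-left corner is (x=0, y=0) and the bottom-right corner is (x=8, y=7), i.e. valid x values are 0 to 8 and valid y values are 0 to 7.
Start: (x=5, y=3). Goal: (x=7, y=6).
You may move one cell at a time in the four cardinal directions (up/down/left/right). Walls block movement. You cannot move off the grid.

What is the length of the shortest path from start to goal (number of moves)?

Answer: Shortest path length: 11

Derivation:
BFS from (x=5, y=3) until reaching (x=7, y=6):
  Distance 0: (x=5, y=3)
  Distance 1: (x=5, y=2), (x=6, y=3)
  Distance 2: (x=5, y=1), (x=4, y=2), (x=6, y=2), (x=7, y=3)
  Distance 3: (x=5, y=0), (x=4, y=1), (x=6, y=1), (x=3, y=2)
  Distance 4: (x=4, y=0), (x=6, y=0), (x=7, y=1), (x=2, y=2), (x=3, y=3)
  Distance 5: (x=3, y=0), (x=7, y=0), (x=2, y=1), (x=8, y=1), (x=1, y=2), (x=2, y=3), (x=3, y=4)
  Distance 6: (x=2, y=0), (x=8, y=0), (x=1, y=1), (x=0, y=2), (x=8, y=2), (x=2, y=4), (x=4, y=4), (x=3, y=5)
  Distance 7: (x=1, y=0), (x=0, y=1), (x=0, y=3), (x=1, y=4), (x=4, y=5), (x=3, y=6)
  Distance 8: (x=0, y=0), (x=0, y=4), (x=1, y=5), (x=5, y=5), (x=2, y=6), (x=4, y=6), (x=3, y=7)
  Distance 9: (x=1, y=6), (x=5, y=6), (x=2, y=7), (x=4, y=7)
  Distance 10: (x=6, y=6), (x=1, y=7)
  Distance 11: (x=7, y=6), (x=0, y=7), (x=6, y=7)  <- goal reached here
One shortest path (11 moves): (x=5, y=3) -> (x=5, y=2) -> (x=4, y=2) -> (x=3, y=2) -> (x=3, y=3) -> (x=3, y=4) -> (x=4, y=4) -> (x=4, y=5) -> (x=5, y=5) -> (x=5, y=6) -> (x=6, y=6) -> (x=7, y=6)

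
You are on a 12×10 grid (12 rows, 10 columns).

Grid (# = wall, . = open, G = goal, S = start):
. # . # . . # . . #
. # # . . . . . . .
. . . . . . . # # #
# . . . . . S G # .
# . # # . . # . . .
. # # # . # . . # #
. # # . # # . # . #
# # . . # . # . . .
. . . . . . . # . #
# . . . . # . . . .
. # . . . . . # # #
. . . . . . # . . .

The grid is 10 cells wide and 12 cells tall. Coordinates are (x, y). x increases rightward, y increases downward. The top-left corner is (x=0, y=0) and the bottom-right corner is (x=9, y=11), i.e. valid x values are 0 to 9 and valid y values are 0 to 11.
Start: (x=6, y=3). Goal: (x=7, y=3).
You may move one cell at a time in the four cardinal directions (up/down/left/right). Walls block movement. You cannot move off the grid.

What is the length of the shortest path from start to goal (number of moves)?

BFS from (x=6, y=3) until reaching (x=7, y=3):
  Distance 0: (x=6, y=3)
  Distance 1: (x=6, y=2), (x=5, y=3), (x=7, y=3)  <- goal reached here
One shortest path (1 moves): (x=6, y=3) -> (x=7, y=3)

Answer: Shortest path length: 1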